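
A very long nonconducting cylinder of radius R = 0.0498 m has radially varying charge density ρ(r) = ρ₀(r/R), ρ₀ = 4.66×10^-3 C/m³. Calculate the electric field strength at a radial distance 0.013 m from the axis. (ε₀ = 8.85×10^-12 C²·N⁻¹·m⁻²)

Take a coaxial cylindrical Gaussian surface of radius r = 0.013 m and length L (r < R).
Integrating ρ over the cross-section to radius r: λ_enc = (2πρ₀/R) ∫₀^r r'^2 dr' = 2πρ₀ r^3/(3·R) = 4.306×10^-7 C/m.
Gauss's law: E·2πrL = λ_enc L/ε₀.
E = |λ_enc|/(2πε₀r) = (4.306×10^-7)/(2π·8.85×10^-12·0.013) = 5.96×10^5 N/C.

|E| ≈ 5.96×10^5 N/C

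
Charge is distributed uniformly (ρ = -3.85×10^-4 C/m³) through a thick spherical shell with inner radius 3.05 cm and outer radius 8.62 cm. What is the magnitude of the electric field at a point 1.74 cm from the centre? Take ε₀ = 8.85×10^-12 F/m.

Use a concentric Gaussian sphere at r = 1.74 cm (r < 3.05 cm, inside the empty cavity).
Q_enc = 0 (all charge lies at larger r); Gauss's law gives E = 0.

E = 0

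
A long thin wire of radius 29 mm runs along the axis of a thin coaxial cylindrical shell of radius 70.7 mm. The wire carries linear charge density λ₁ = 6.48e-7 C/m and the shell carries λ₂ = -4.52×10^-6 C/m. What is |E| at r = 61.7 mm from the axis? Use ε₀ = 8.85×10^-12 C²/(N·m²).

E ≈ 1.89e5 N/C

Coaxial Gaussian cylinder, radius r = 61.7 mm, length L (between the conductors, 29 mm < r < 70.7 mm).
Only the inner wire is enclosed; the outer shell contributes nothing inside itself. λ_enc = λ₁ = 6.48×10^-7 C/m.
Since E is radial and uniform over the curved surface, Φ = E·2πrL = Q_enc/ε₀ = λ_enc L/ε₀.
E = |λ_enc|/(2πε₀r) = (6.48×10^-7)/(2π·8.85×10^-12·0.0617) = 1.89e5 N/C.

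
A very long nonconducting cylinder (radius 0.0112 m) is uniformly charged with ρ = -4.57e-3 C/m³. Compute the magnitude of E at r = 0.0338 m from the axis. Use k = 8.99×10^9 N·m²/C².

E ≈ 9.58e5 N/C

Take a coaxial cylindrical Gaussian surface of radius r = 0.0338 m and length L (r > 0.0112 m, full cross-section enclosed).
λ_enc = ρ·πR² = (-4.57e-3)π(0.0112)² = -1.801e-6 C/m.
By Gauss's law (flux through the curved wall only), E·2πrL = λ_enc L/ε₀.
E = 2k|λ_enc|/r = 2(8.99×10^9)(1.801e-6)/(0.0338) = 9.58e5 N/C.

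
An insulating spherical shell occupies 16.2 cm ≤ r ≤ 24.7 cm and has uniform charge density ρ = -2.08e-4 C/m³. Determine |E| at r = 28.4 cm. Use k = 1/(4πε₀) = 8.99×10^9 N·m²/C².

Use a concentric Gaussian sphere at r = 28.4 cm (r > 24.7 cm, enclosing the whole shell).
Q_enc = ρ·(4π/3)(b³ − a³) = (-2.08×10^-4)·(4π/3)·((0.247)³ − (0.162)³) = -9.425×10^-6 C.
By Gauss's law, ∮E·dA = E·4πr² = Q_enc/ε₀.
E = k|Q_enc|/r² = (8.99×10^9)(9.425e-6)/(0.284)² = 1.05×10^6 N/C.

|E| ≈ 1.05×10^6 N/C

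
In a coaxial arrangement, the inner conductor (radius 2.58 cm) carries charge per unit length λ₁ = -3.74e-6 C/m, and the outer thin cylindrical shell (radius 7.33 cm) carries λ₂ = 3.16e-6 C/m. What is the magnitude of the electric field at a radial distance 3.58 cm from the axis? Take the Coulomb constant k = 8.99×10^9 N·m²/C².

By cylindrical symmetry E is radial; use a coaxial Gaussian cylinder of radius 3.58 cm and length L (between the conductors, 2.58 cm < r < 7.33 cm).
The shell at 7.33 cm lies outside the Gaussian surface, so λ_enc = λ₁ = -3.74×10^-6 C/m.
Gauss's law: E·2πrL = λ_enc L/ε₀.
E = 2k|λ_enc|/r = 2(8.99×10^9)(3.74×10^-6)/(0.0358) = 1.88e6 N/C.

|E| ≈ 1.88×10^6 N/C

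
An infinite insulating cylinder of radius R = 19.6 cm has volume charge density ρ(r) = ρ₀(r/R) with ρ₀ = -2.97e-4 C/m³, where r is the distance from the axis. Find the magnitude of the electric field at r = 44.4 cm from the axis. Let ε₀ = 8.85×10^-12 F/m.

E = 9.68e5 V/m

Coaxial Gaussian cylinder, radius r = 44.4 cm, length L (r > R, full charge per length enclosed).
λ_enc = 2π ∫₀^R ρ₀(r'/R)^1 r' dr' = 2πρ₀R²/3 = -2.39×10^-5 C/m.
Since E is radial and uniform over the curved surface, Φ = E·2πrL = Q_enc/ε₀ = λ_enc L/ε₀.
E = |λ_enc|/(2πε₀r) = (2.39×10^-5)/(2π·8.85×10^-12·0.444) = 9.68e5 N/C.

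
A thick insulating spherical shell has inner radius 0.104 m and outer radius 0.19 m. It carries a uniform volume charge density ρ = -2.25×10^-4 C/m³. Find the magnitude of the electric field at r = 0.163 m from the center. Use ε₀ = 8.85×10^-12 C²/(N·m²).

E = 1.02×10^6 V/m

Use a concentric Gaussian sphere at r = 0.163 m (within the shell material, 0.104 m < r < 0.19 m).
Enclosed charge is the volume from a to r: Q_enc = (4π/3)ρ(r³ − a³) = -3.021×10^-6 C.
Gauss's law: E·4πr² = Q_enc/ε₀.
E = |Q_enc|/(4πε₀r²) = (3.021×10^-6)/(4π·8.85×10^-12·(0.163)²) = 1.02×10^6 N/C.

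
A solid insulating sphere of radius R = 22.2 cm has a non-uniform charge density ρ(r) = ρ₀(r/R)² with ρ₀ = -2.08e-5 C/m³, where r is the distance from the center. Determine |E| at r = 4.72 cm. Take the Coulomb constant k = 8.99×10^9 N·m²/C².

|E| = 1.00e3 V/m

Symmetry ⇒ E = E(r) r̂. Gaussian sphere of radius r = 4.72 cm (r < R).
Q_enc = ∫₀^r ρ(r')·4πr'² dr' = (4πρ₀/R²) ∫₀^r r'^4 dr' = 4πρ₀ r^5/(5·R²) = -2.485×10^-10 C.
Gauss's law: E·4πr² = Q_enc/ε₀.
E = k|Q_enc|/r² = (8.99×10^9)(2.485e-10)/(0.0472)² = 1.00×10^3 N/C.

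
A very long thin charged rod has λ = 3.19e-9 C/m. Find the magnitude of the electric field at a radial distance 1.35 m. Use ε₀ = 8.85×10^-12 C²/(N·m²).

|E| ≈ 42.5 N/C

Coaxial Gaussian cylinder, radius r = 1.35 m, length L.
Q_enc = λL, so λ_enc = 3.19e-9 C/m.
Since E is radial and uniform over the curved surface, Φ = E·2πrL = Q_enc/ε₀ = λ_enc L/ε₀.
E = |λ_enc|/(2πε₀r) = (3.19×10^-9)/(2π·8.85×10^-12·1.35) = 42.5 N/C.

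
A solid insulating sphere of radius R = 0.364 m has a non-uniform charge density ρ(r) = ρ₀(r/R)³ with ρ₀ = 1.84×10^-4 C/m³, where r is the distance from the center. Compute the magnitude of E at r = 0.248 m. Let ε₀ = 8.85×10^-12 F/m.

|E| = 2.72e5 N/C

Symmetry ⇒ E = E(r) r̂. Gaussian sphere of radius r = 0.248 m (r < R).
Integrate the density: Q_enc = 4π ∫₀^r ρ₀(r'/R)^3 r'² dr' = 4πρ₀ r^6/(6·R³) = 1.859×10^-6 C.
By Gauss's law, ∮E·dA = E·4πr² = Q_enc/ε₀.
E = |Q_enc|/(4πε₀r²) = (1.859×10^-6)/(4π·8.85×10^-12·(0.248)²) = 2.72e5 N/C.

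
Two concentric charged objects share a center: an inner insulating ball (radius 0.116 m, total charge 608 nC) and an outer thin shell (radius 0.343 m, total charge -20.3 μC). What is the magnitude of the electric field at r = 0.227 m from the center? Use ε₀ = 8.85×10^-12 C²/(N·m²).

|E| ≈ 1.06×10^5 V/m

Use a concentric Gaussian sphere at r = 0.227 m (between the bodies, 0.116 m < r < 0.343 m).
The shell at 0.343 m lies outside the Gaussian surface, so Q_enc = 608 nC = 6.08×10^-7 C.
Gauss's law: E·4πr² = Q_enc/ε₀.
E = |Q_enc|/(4πε₀r²) = (6.08×10^-7)/(4π·8.85×10^-12·(0.227)²) = 1.06×10^5 N/C.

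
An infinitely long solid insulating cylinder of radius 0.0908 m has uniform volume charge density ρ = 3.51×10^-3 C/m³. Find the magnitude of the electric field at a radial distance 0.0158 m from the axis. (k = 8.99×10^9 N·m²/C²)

Coaxial Gaussian cylinder, radius r = 0.0158 m, length L (r < R).
Enclosed charge per unit length: λ_enc = ρ·πr² = (3.51e-3)π(0.0158)² = 2.753×10^-6 C/m.
Since E is radial and uniform over the curved surface, Φ = E·2πrL = Q_enc/ε₀ = λ_enc L/ε₀.
E = 2k|λ_enc|/r = 2(8.99×10^9)(2.753×10^-6)/(0.0158) = 3.13e6 N/C.

3.13×10^6 N/C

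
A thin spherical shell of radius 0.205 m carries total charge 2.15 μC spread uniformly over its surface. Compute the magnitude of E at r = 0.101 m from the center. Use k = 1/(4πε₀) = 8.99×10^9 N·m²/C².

E = 0 (no enclosed charge)

Symmetry ⇒ E = E(r) r̂. Gaussian sphere of radius r = 0.101 m (inside the shell, r < 0.205 m).
All the charge is outside the Gaussian surface: Q_enc = 0, hence E = 0 everywhere inside the shell.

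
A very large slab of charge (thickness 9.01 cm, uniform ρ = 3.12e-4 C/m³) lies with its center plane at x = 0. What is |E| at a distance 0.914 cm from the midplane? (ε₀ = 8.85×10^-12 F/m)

|E| ≈ 3.22×10^5 N/C

By symmetry E is perpendicular to the slab. A Gaussian pillbox from −0.914 cm to +0.914 cm (face area A) lies entirely within the slab.
Q_enc = ρ·(2x)·A and flux = 2EA, so 2EA = 2ρxA/ε₀ ⇒ E = |ρ|x/ε₀.
E = (3.12×10^-4)(0.00914)/(8.85×10^-12) = 3.22×10^5 N/C.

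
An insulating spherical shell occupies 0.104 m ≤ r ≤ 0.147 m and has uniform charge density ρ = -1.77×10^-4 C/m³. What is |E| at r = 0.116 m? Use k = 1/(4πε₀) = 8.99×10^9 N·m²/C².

Take a concentric spherical Gaussian surface of radius r = 0.116 m (within the shell material, 0.104 m < r < 0.147 m).
Enclosed charge is the volume from a to r: Q_enc = (4π/3)ρ(r³ − a³) = -3.233×10^-7 C.
Applying ∮E·dA = Q_enc/ε₀ with Φ = E(4πr²):
E = k|Q_enc|/r² = (8.99×10^9)(3.233×10^-7)/(0.116)² = 2.16×10^5 N/C.

E = 2.16e5 N/C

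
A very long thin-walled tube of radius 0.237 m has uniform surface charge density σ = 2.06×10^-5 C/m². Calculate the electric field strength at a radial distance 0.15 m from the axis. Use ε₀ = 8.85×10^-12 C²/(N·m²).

Choose a coaxial cylinder of radius r = 0.15 m (arbitrary length L) as the Gaussian surface (r < 0.237 m, inside the shell).
All the surface charge lies outside this cylinder: Q_enc = 0, hence E = 0.

|E| = 0 N/C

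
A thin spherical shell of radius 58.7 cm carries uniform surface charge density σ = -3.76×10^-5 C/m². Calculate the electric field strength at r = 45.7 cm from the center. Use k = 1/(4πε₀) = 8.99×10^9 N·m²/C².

|E| = 0 N/C

Symmetry ⇒ E = E(r) r̂. Gaussian sphere of radius r = 45.7 cm (inside the shell, r < 58.7 cm).
All the charge is outside the Gaussian surface: Q_enc = 0, hence E = 0 everywhere inside the shell.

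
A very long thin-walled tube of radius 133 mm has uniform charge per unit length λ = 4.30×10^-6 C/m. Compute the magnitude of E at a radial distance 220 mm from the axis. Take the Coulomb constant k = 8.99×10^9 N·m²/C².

|E| = 3.51×10^5 N/C

By cylindrical symmetry E is radial; use a coaxial Gaussian cylinder of radius 220 mm and length L (r > 133 mm).
The full line charge is enclosed: λ_enc = 4.30×10^-6 C/m.
By Gauss's law (flux through the curved wall only), E·2πrL = λ_enc L/ε₀.
E = 2k|λ_enc|/r = 2(8.99×10^9)(4.30e-6)/(0.22) = 3.51e5 N/C.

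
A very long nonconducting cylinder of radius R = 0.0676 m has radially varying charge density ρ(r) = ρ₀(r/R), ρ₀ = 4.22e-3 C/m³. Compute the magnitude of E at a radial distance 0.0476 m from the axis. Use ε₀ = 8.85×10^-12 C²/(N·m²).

Coaxial Gaussian cylinder, radius r = 0.0476 m, length L (r < R).
λ_enc = ∫₀^r ρ(r')·2πr' dr' = (2πρ₀/R)·r^3/3 = 1.41×10^-5 C/m.
Applying ∮E·dA = Q_enc/ε₀ with the end caps contributing no flux:
E = |λ_enc|/(2πε₀r) = (1.41×10^-5)/(2π·8.85×10^-12·0.0476) = 5.33×10^6 N/C.

5.33×10^6 N/C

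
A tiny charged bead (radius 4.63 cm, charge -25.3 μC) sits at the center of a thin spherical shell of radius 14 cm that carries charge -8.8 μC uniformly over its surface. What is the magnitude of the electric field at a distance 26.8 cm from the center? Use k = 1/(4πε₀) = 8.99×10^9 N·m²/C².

4.27e6 N/C

Symmetry ⇒ E = E(r) r̂. Gaussian sphere of radius r = 26.8 cm (r > 14 cm, enclosing both).
Q_enc = (-25.3 μC) + (-8.8 μC) = -3.41×10^-5 C.
Applying ∮E·dA = Q_enc/ε₀ with Φ = E(4πr²):
E = k|Q_enc|/r² = (8.99×10^9)(3.41e-5)/(0.268)² = 4.27×10^6 N/C.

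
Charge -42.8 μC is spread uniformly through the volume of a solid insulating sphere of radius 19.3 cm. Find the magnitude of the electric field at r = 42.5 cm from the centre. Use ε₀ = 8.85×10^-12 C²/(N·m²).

|E| ≈ 2.13e6 V/m

Symmetry ⇒ E = E(r) r̂. Gaussian sphere of radius r = 42.5 cm (r > R, so the entire charge is enclosed).
Q_enc = -42.8 μC = -4.28e-5 C.
By Gauss's law, ∮E·dA = E·4πr² = Q_enc/ε₀.
E = |Q_enc|/(4πε₀r²) = (4.28×10^-5)/(4π·8.85×10^-12·(0.425)²) = 2.13×10^6 N/C.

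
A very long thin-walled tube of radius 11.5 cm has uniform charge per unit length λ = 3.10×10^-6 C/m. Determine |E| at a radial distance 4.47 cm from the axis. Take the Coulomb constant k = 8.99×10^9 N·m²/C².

E = 0

Choose a coaxial cylinder of radius r = 4.47 cm (arbitrary length L) as the Gaussian surface (r < 11.5 cm, inside the shell).
No charge is enclosed, so Gauss's law gives E·2πrL = 0 ⇒ E = 0.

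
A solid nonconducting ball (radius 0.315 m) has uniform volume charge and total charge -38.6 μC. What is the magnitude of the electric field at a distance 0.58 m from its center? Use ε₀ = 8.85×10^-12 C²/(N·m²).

|E| = 1.03×10^6 N/C

Take a concentric spherical Gaussian surface of radius r = 0.58 m (r > R, so the entire charge is enclosed).
Q_enc = -38.6 μC = -3.86×10^-5 C.
Gauss's law: E·4πr² = Q_enc/ε₀.
E = |Q_enc|/(4πε₀r²) = (3.86×10^-5)/(4π·8.85×10^-12·(0.58)²) = 1.03×10^6 N/C.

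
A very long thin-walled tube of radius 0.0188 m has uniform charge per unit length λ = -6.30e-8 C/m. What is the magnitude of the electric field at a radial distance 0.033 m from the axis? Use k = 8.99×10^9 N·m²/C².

Choose a coaxial cylinder of radius r = 0.033 m (arbitrary length L) as the Gaussian surface (r > 0.0188 m).
The full line charge is enclosed: λ_enc = -6.30×10^-8 C/m.
Gauss's law: E·2πrL = λ_enc L/ε₀.
E = 2k|λ_enc|/r = 2(8.99×10^9)(6.30×10^-8)/(0.033) = 3.43×10^4 N/C.

|E| ≈ 3.43×10^4 V/m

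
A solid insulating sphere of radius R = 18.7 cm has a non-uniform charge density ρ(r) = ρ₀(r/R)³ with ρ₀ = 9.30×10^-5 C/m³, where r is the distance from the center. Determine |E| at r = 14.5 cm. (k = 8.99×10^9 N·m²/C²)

|E| = 1.18e5 N/C

Take a concentric spherical Gaussian surface of radius r = 14.5 cm (r < R).
Integrate the density: Q_enc = 4π ∫₀^r ρ₀(r'/R)^3 r'² dr' = 4πρ₀ r^6/(6·R³) = 2.768×10^-7 C.
By Gauss's law, ∮E·dA = E·4πr² = Q_enc/ε₀.
E = k|Q_enc|/r² = (8.99×10^9)(2.768e-7)/(0.145)² = 1.18×10^5 N/C.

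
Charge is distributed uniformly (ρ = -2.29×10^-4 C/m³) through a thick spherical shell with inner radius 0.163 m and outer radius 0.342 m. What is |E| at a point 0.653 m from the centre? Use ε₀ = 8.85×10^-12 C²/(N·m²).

7.22×10^5 N/C

Take a concentric spherical Gaussian surface of radius r = 0.653 m (r > 0.342 m, enclosing the whole shell).
Q_enc = ρ·(4π/3)(b³ − a³) = (-2.29e-4)·(4π/3)·((0.342)³ − (0.163)³) = -3.422e-5 C.
By Gauss's law, ∮E·dA = E·4πr² = Q_enc/ε₀.
E = |Q_enc|/(4πε₀r²) = (3.422×10^-5)/(4π·8.85×10^-12·(0.653)²) = 7.22×10^5 N/C.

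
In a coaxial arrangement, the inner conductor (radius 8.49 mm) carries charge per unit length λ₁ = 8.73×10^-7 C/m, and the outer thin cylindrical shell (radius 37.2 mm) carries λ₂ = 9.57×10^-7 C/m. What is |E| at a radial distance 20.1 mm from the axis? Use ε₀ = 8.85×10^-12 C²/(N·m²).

|E| = 7.81×10^5 N/C

Coaxial Gaussian cylinder, radius r = 20.1 mm, length L (between the conductors, 8.49 mm < r < 37.2 mm).
The shell at 37.2 mm lies outside the Gaussian surface, so λ_enc = λ₁ = 8.73e-7 C/m.
Gauss's law: E·2πrL = λ_enc L/ε₀.
E = |λ_enc|/(2πε₀r) = (8.73×10^-7)/(2π·8.85×10^-12·0.0201) = 7.81×10^5 N/C.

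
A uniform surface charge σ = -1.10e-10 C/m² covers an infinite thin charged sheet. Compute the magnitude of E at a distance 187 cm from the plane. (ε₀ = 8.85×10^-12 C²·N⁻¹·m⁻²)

Choose a cylindrical pillbox piercing the sheet, end faces (area A) parallel to it.
Flux Φ = 2EA and Q_enc = σA, so 2EA = σA/ε₀ ⇒ E = |σ|/(2ε₀), independent of distance.
E = |σ|/(2ε₀) = (1.10×10^-10)/(2·8.85×10^-12) = 6.21 N/C.

E = 6.21 V/m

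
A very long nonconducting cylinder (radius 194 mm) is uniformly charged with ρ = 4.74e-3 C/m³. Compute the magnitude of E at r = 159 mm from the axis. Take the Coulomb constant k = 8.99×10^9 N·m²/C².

By cylindrical symmetry E is radial; use a coaxial Gaussian cylinder of radius 159 mm and length L (r < R).
Enclosed charge per unit length: λ_enc = ρ·πr² = (4.74×10^-3)π(0.159)² = 3.765e-4 C/m.
Applying ∮E·dA = Q_enc/ε₀ with the end caps contributing no flux:
E = 2k|λ_enc|/r = 2(8.99×10^9)(3.765e-4)/(0.159) = 4.26e7 N/C.

|E| = 4.26e7 N/C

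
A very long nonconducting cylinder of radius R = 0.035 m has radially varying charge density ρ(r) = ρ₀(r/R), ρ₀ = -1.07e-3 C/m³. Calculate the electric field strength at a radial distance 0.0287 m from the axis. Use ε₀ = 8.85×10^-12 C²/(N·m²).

|E| = 9.48×10^5 V/m

By cylindrical symmetry E is radial; use a coaxial Gaussian cylinder of radius 0.0287 m and length L (r < R).
λ_enc = ∫₀^r ρ(r')·2πr' dr' = (2πρ₀/R)·r^3/3 = -1.514×10^-6 C/m.
By Gauss's law (flux through the curved wall only), E·2πrL = λ_enc L/ε₀.
E = |λ_enc|/(2πε₀r) = (1.514×10^-6)/(2π·8.85×10^-12·0.0287) = 9.48×10^5 N/C.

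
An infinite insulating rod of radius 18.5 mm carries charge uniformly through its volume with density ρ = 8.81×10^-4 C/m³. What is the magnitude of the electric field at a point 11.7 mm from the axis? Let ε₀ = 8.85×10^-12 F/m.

By cylindrical symmetry E is radial; use a coaxial Gaussian cylinder of radius 11.7 mm and length L (r < R).
Charge inside radius r per length L is ρ·πr²·L, so λ_enc = ρπr² = 3.789×10^-7 C/m.
By Gauss's law (flux through the curved wall only), E·2πrL = λ_enc L/ε₀.
E = |λ_enc|/(2πε₀r) = (3.789×10^-7)/(2π·8.85×10^-12·0.0117) = 5.82×10^5 N/C.

|E| ≈ 5.82×10^5 N/C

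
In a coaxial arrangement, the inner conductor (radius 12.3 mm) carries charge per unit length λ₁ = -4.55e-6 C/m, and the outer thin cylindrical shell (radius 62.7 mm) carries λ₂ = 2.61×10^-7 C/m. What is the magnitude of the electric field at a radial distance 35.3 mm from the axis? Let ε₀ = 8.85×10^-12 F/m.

E ≈ 2.32e6 N/C

Choose a coaxial cylinder of radius r = 35.3 mm (arbitrary length L) as the Gaussian surface (between the conductors, 12.3 mm < r < 62.7 mm).
Only the inner wire is enclosed; the outer shell contributes nothing inside itself. λ_enc = λ₁ = -4.55×10^-6 C/m.
By Gauss's law (flux through the curved wall only), E·2πrL = λ_enc L/ε₀.
E = |λ_enc|/(2πε₀r) = (4.55e-6)/(2π·8.85×10^-12·0.0353) = 2.32e6 N/C.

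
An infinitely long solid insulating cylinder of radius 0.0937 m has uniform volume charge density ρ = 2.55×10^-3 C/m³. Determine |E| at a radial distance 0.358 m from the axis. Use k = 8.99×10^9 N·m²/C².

Take a coaxial cylindrical Gaussian surface of radius r = 0.358 m and length L (r > 0.0937 m, full cross-section enclosed).
λ_enc = ρ·πR² = (2.55×10^-3)π(0.0937)² = 7.033×10^-5 C/m.
Applying ∮E·dA = Q_enc/ε₀ with the end caps contributing no flux:
E = 2k|λ_enc|/r = 2(8.99×10^9)(7.033×10^-5)/(0.358) = 3.53×10^6 N/C.

|E| = 3.53×10^6 N/C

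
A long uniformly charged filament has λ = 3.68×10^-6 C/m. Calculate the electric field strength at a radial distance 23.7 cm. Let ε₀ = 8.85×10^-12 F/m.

Coaxial Gaussian cylinder, radius r = 23.7 cm, length L.
Q_enc = λL, so λ_enc = 3.68e-6 C/m.
By Gauss's law (flux through the curved wall only), E·2πrL = λ_enc L/ε₀.
E = |λ_enc|/(2πε₀r) = (3.68e-6)/(2π·8.85×10^-12·0.237) = 2.79e5 N/C.

|E| = 2.79×10^5 N/C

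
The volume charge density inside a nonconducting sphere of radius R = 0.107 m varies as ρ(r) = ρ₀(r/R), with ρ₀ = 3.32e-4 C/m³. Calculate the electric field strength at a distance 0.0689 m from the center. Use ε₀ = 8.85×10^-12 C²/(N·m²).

Take a concentric spherical Gaussian surface of radius r = 0.0689 m (r < R).
Q_enc = ∫₀^r ρ(r')·4πr'² dr' = (4πρ₀/R) ∫₀^r r'^3 dr' = 4πρ₀ r^4/(4·R) = 2.197×10^-7 C.
Gauss's law: E·4πr² = Q_enc/ε₀.
E = |Q_enc|/(4πε₀r²) = (2.197×10^-7)/(4π·8.85×10^-12·(0.0689)²) = 4.16×10^5 N/C.

E = 4.16e5 N/C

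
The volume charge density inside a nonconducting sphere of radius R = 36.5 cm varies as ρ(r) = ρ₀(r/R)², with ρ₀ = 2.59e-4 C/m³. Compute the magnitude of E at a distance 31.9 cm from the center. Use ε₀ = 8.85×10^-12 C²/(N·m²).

Use a concentric Gaussian sphere at r = 31.9 cm (r < R).
Integrate the density: Q_enc = 4π ∫₀^r ρ₀(r'/R)^2 r'² dr' = 4πρ₀ r^5/(5·R²) = 1.614×10^-5 C.
Gauss's law: E·4πr² = Q_enc/ε₀.
E = |Q_enc|/(4πε₀r²) = (1.614e-5)/(4π·8.85×10^-12·(0.319)²) = 1.43e6 N/C.

E = 1.43×10^6 V/m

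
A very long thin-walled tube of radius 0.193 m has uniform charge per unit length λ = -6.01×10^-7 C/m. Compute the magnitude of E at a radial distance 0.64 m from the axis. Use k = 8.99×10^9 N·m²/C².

|E| = 1.69×10^4 N/C

Choose a coaxial cylinder of radius r = 0.64 m (arbitrary length L) as the Gaussian surface (r > 0.193 m).
The full line charge is enclosed: λ_enc = -6.01e-7 C/m.
Applying ∮E·dA = Q_enc/ε₀ with the end caps contributing no flux:
E = 2k|λ_enc|/r = 2(8.99×10^9)(6.01×10^-7)/(0.64) = 1.69×10^4 N/C.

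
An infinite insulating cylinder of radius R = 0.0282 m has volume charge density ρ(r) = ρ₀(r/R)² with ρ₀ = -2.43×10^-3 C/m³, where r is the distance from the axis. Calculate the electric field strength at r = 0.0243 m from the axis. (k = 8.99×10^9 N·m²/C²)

Coaxial Gaussian cylinder, radius r = 0.0243 m, length L (r < R).
λ_enc = ∫₀^r ρ(r')·2πr' dr' = (2πρ₀/R²)·r^4/4 = -1.674e-6 C/m.
By Gauss's law (flux through the curved wall only), E·2πrL = λ_enc L/ε₀.
E = 2k|λ_enc|/r = 2(8.99×10^9)(1.674×10^-6)/(0.0243) = 1.24e6 N/C.

|E| ≈ 1.24×10^6 N/C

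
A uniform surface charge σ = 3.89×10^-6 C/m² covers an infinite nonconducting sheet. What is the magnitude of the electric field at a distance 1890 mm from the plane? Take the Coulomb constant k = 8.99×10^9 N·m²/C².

The symmetry is planar: E is normal to the sheet and the same magnitude on both sides. Take a pillbox straddling the sheet with end-cap area A.
Only the two end caps contribute flux: Φ = 2EA. With Q_enc = σA, Gauss's law gives E = |σ|/(2ε₀).
E = 2πk|σ| = 2π(8.99×10^9)(3.89e-6) = 2.20e5 N/C.

|E| ≈ 2.20e5 V/m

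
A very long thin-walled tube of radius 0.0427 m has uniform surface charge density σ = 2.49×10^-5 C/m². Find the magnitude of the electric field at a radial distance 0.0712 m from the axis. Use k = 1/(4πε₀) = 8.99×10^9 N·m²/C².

|E| = 1.69e6 N/C

By cylindrical symmetry E is radial; use a coaxial Gaussian cylinder of radius 0.0712 m and length L (r > 0.0427 m).
The whole shell is enclosed: λ_enc = σ·2πR = (2.49e-5)·2π·(0.0427) = 6.68×10^-6 C/m.
Gauss's law: E·2πrL = λ_enc L/ε₀.
E = 2k|λ_enc|/r = 2(8.99×10^9)(6.68e-6)/(0.0712) = 1.69×10^6 N/C.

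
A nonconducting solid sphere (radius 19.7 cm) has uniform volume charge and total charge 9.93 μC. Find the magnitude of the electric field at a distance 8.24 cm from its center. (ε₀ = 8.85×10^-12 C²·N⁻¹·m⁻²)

Take a concentric spherical Gaussian surface of radius r = 8.24 cm (r < R).
Only the charge within r is enclosed: Q_enc = Q·(r/R)³ = (9.93 μC)·(8.24 cm/19.7 cm)³ = 7.267e-7 C.
By Gauss's law, ∮E·dA = E·4πr² = Q_enc/ε₀.
E = |Q_enc|/(4πε₀r²) = (7.267×10^-7)/(4π·8.85×10^-12·(0.0824)²) = 9.62×10^5 N/C.

E ≈ 9.62×10^5 V/m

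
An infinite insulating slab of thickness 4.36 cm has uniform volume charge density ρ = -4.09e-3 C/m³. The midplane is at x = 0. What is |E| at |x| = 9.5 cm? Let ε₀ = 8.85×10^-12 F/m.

E ≈ 1.01×10^7 N/C

The point |x| = 9.5 cm lies outside the slab (half-thickness 0.0218 m). A symmetric pillbox spanning the full slab encloses Q_enc = ρ·d·A.
Flux = 2EA ⇒ E = |ρ|d/(2ε₀), independent of distance outside.
E = (4.09e-3)(0.0436)/(2·8.85×10^-12) = 1.01×10^7 N/C.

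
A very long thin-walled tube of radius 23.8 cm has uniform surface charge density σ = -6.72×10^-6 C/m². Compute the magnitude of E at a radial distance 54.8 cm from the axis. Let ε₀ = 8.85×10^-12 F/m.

Choose a coaxial cylinder of radius r = 54.8 cm (arbitrary length L) as the Gaussian surface (r > 23.8 cm).
The whole shell is enclosed: λ_enc = σ·2πR = (-6.72×10^-6)·2π·(0.238) = -1.005e-5 C/m.
Gauss's law: E·2πrL = λ_enc L/ε₀.
E = |λ_enc|/(2πε₀r) = (1.005×10^-5)/(2π·8.85×10^-12·0.548) = 3.30×10^5 N/C.

E = 3.30×10^5 V/m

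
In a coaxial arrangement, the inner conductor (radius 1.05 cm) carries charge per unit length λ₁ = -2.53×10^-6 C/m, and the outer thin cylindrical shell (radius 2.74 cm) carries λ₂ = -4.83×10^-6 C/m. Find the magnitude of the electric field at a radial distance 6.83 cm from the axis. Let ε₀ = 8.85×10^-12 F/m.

E ≈ 1.94×10^6 V/m

By cylindrical symmetry E is radial; use a coaxial Gaussian cylinder of radius 6.83 cm and length L (r > 2.74 cm, enclosing both).
λ_enc = λ₁ + λ₂ = (-2.53×10^-6) + (-4.83×10^-6) = -7.36e-6 C/m.
By Gauss's law (flux through the curved wall only), E·2πrL = λ_enc L/ε₀.
E = |λ_enc|/(2πε₀r) = (7.36e-6)/(2π·8.85×10^-12·0.0683) = 1.94×10^6 N/C.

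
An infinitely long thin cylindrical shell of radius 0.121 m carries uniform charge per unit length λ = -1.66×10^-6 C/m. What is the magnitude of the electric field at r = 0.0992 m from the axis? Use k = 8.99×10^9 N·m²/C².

Coaxial Gaussian cylinder, radius r = 0.0992 m, length L (r < 0.121 m, inside the shell).
No charge is enclosed, so Gauss's law gives E·2πrL = 0 ⇒ E = 0.

E = 0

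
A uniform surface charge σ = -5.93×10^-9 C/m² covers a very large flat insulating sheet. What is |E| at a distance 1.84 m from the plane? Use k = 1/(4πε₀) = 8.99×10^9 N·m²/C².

Choose a cylindrical pillbox piercing the sheet, end faces (area A) parallel to it.
Only the two end caps contribute flux: Φ = 2EA. With Q_enc = σA, Gauss's law gives E = |σ|/(2ε₀).
E = 2πk|σ| = 2π(8.99×10^9)(5.93×10^-9) = 335 N/C.

335 V/m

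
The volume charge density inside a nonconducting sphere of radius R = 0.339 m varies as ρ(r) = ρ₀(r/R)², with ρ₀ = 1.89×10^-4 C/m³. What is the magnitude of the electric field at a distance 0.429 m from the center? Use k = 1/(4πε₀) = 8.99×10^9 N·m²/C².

E = 9.04×10^5 N/C

Take a concentric spherical Gaussian surface of radius r = 0.429 m (r > R, all charge enclosed).
Q_enc = 4π ∫₀^R ρ₀(r'/R)^2 r'² dr' = 4πρ₀R³/5 = 1.851e-5 C.
Gauss's law: E·4πr² = Q_enc/ε₀.
E = k|Q_enc|/r² = (8.99×10^9)(1.851e-5)/(0.429)² = 9.04e5 N/C.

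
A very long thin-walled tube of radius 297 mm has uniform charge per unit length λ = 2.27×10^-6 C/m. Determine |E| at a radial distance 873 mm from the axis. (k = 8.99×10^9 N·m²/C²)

E ≈ 4.68×10^4 N/C

Coaxial Gaussian cylinder, radius r = 873 mm, length L (r > 297 mm).
The full line charge is enclosed: λ_enc = 2.27×10^-6 C/m.
By Gauss's law (flux through the curved wall only), E·2πrL = λ_enc L/ε₀.
E = 2k|λ_enc|/r = 2(8.99×10^9)(2.27×10^-6)/(0.873) = 4.68×10^4 N/C.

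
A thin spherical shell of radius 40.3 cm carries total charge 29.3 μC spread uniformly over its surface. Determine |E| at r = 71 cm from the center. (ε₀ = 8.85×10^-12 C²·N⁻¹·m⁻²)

5.23×10^5 V/m

Use a concentric Gaussian sphere at r = 71 cm (r > 40.3 cm).
The entire shell is enclosed: Q_enc = 2.93e-5 C.
Gauss's law: E·4πr² = Q_enc/ε₀.
E = |Q_enc|/(4πε₀r²) = (2.93×10^-5)/(4π·8.85×10^-12·(0.71)²) = 5.23×10^5 N/C.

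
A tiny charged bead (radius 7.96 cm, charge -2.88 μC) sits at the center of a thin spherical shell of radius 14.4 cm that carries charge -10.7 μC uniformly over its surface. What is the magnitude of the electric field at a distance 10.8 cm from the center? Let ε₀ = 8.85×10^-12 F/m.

Use a concentric Gaussian sphere at r = 10.8 cm (between the bodies, 7.96 cm < r < 14.4 cm).
The shell at 14.4 cm lies outside the Gaussian surface, so Q_enc = -2.88 μC = -2.88×10^-6 C.
By Gauss's law, ∮E·dA = E·4πr² = Q_enc/ε₀.
E = |Q_enc|/(4πε₀r²) = (2.88×10^-6)/(4π·8.85×10^-12·(0.108)²) = 2.22e6 N/C.

2.22×10^6 N/C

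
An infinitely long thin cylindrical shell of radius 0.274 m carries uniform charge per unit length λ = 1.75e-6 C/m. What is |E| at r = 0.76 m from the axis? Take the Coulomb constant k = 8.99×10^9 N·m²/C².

By cylindrical symmetry E is radial; use a coaxial Gaussian cylinder of radius 0.76 m and length L (r > 0.274 m).
The full line charge is enclosed: λ_enc = 1.75×10^-6 C/m.
Gauss's law: E·2πrL = λ_enc L/ε₀.
E = 2k|λ_enc|/r = 2(8.99×10^9)(1.75×10^-6)/(0.76) = 4.14×10^4 N/C.

4.14×10^4 N/C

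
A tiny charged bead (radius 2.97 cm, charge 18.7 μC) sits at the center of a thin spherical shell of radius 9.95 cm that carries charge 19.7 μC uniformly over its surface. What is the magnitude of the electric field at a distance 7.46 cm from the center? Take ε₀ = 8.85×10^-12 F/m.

Take a concentric spherical Gaussian surface of radius r = 7.46 cm (between the bodies, 2.97 cm < r < 9.95 cm).
Only the inner charge is enclosed; the outer shell contributes nothing inside itself. Q_enc = 18.7 μC = 1.87×10^-5 C.
By Gauss's law, ∮E·dA = E·4πr² = Q_enc/ε₀.
E = |Q_enc|/(4πε₀r²) = (1.87×10^-5)/(4π·8.85×10^-12·(0.0746)²) = 3.02×10^7 N/C.

|E| ≈ 3.02×10^7 N/C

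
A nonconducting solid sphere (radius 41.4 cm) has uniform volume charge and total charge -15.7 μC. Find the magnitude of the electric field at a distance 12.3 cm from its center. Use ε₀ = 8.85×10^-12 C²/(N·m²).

|E| ≈ 2.45×10^5 N/C

Use a concentric Gaussian sphere at r = 12.3 cm (r < R).
For a uniform sphere the enclosed fraction is (r/R)³, so Q_enc = (-15.7 μC)(0.123/0.414)³ = -4.117e-7 C.
Applying ∮E·dA = Q_enc/ε₀ with Φ = E(4πr²):
E = |Q_enc|/(4πε₀r²) = (4.117e-7)/(4π·8.85×10^-12·(0.123)²) = 2.45e5 N/C.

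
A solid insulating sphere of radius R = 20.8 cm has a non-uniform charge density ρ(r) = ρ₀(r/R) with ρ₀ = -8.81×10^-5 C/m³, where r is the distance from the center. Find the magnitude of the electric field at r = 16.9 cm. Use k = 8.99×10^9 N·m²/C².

Take a concentric spherical Gaussian surface of radius r = 16.9 cm (r < R).
Q_enc = ∫₀^r ρ(r')·4πr'² dr' = (4πρ₀/R) ∫₀^r r'^3 dr' = 4πρ₀ r^4/(4·R) = -1.085×10^-6 C.
By Gauss's law, ∮E·dA = E·4πr² = Q_enc/ε₀.
E = k|Q_enc|/r² = (8.99×10^9)(1.085×10^-6)/(0.169)² = 3.42e5 N/C.

3.42e5 V/m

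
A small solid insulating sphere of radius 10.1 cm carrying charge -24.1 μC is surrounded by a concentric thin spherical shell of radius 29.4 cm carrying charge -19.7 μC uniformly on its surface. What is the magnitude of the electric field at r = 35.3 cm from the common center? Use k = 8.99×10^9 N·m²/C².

By spherical symmetry E is radial; choose a Gaussian sphere of radius r = 35.3 cm (r > 29.4 cm, enclosing both).
Q_enc = (-24.1 μC) + (-19.7 μC) = -4.38e-5 C.
Since E is radial and uniform over the Gaussian sphere, Φ = E·4πr² = Q_enc/ε₀.
E = k|Q_enc|/r² = (8.99×10^9)(4.38×10^-5)/(0.353)² = 3.16e6 N/C.

E = 3.16×10^6 N/C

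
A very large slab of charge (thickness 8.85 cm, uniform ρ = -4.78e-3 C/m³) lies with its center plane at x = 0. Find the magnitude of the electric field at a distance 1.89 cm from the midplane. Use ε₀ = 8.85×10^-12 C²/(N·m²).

|E| ≈ 1.02×10^7 V/m

By symmetry E is perpendicular to the slab. A Gaussian pillbox from −1.89 cm to +1.89 cm (face area A) lies entirely within the slab.
Q_enc = ρ·(2x)·A and flux = 2EA, so 2EA = 2ρxA/ε₀ ⇒ E = |ρ|x/ε₀.
E = (4.78e-3)(0.0189)/(8.85×10^-12) = 1.02×10^7 N/C.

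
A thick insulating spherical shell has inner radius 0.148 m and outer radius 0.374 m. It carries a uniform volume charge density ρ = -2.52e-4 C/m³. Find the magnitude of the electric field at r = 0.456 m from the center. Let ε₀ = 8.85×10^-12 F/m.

E = 2.24×10^6 V/m

Symmetry ⇒ E = E(r) r̂. Gaussian sphere of radius r = 0.456 m (r > 0.374 m, enclosing the whole shell).
Q_enc = ρ·(4π/3)(b³ − a³) = (-2.52×10^-4)·(4π/3)·((0.374)³ − (0.148)³) = -5.18×10^-5 C.
Since E is radial and uniform over the Gaussian sphere, Φ = E·4πr² = Q_enc/ε₀.
E = |Q_enc|/(4πε₀r²) = (5.18×10^-5)/(4π·8.85×10^-12·(0.456)²) = 2.24e6 N/C.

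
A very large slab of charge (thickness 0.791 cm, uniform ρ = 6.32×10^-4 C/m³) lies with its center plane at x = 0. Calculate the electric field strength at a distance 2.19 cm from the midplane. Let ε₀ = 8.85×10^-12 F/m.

|E| ≈ 2.82e5 V/m

The point |x| = 2.19 cm lies outside the slab (half-thickness 0.003955 m). A symmetric pillbox spanning the full slab encloses Q_enc = ρ·d·A.
Flux = 2EA ⇒ E = |ρ|d/(2ε₀), independent of distance outside.
E = (6.32×10^-4)(0.00791)/(2·8.85×10^-12) = 2.82e5 N/C.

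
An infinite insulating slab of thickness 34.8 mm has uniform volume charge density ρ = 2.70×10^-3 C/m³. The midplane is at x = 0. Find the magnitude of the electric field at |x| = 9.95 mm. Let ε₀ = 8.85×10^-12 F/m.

By symmetry E is perpendicular to the slab. A Gaussian pillbox from −9.95 mm to +9.95 mm (face area A) lies entirely within the slab.
Q_enc = ρ·(2x)·A and flux = 2EA, so 2EA = 2ρxA/ε₀ ⇒ E = |ρ|x/ε₀.
E = (2.70×10^-3)(0.00995)/(8.85×10^-12) = 3.04×10^6 N/C.

E ≈ 3.04×10^6 N/C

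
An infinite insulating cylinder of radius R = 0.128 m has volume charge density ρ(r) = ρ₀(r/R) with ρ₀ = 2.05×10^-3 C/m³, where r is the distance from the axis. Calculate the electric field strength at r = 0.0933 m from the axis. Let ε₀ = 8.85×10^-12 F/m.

Coaxial Gaussian cylinder, radius r = 0.0933 m, length L (r < R).
λ_enc = ∫₀^r ρ(r')·2πr' dr' = (2πρ₀/R)·r^3/3 = 2.724×10^-5 C/m.
Since E is radial and uniform over the curved surface, Φ = E·2πrL = Q_enc/ε₀ = λ_enc L/ε₀.
E = |λ_enc|/(2πε₀r) = (2.724×10^-5)/(2π·8.85×10^-12·0.0933) = 5.25e6 N/C.

E = 5.25e6 V/m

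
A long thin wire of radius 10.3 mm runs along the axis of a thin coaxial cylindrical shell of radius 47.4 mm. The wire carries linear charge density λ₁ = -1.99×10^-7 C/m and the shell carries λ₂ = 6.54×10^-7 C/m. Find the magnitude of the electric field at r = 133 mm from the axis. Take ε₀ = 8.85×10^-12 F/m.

E = 6.15e4 V/m

Coaxial Gaussian cylinder, radius r = 133 mm, length L (r > 47.4 mm, enclosing both).
λ_enc = λ₁ + λ₂ = (-1.99×10^-7) + (6.54×10^-7) = 4.55e-7 C/m.
Gauss's law: E·2πrL = λ_enc L/ε₀.
E = |λ_enc|/(2πε₀r) = (4.55×10^-7)/(2π·8.85×10^-12·0.133) = 6.15e4 N/C.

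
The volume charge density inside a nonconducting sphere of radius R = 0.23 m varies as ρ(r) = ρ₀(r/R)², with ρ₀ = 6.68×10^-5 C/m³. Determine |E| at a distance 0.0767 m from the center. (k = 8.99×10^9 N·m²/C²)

By spherical symmetry E is radial; choose a Gaussian sphere of radius r = 0.0767 m (r < R).
Integrate the density: Q_enc = 4π ∫₀^r ρ₀(r'/R)^2 r'² dr' = 4πρ₀ r^5/(5·R²) = 8.424e-9 C.
Since E is radial and uniform over the Gaussian sphere, Φ = E·4πr² = Q_enc/ε₀.
E = k|Q_enc|/r² = (8.99×10^9)(8.424×10^-9)/(0.0767)² = 1.29×10^4 N/C.

1.29e4 N/C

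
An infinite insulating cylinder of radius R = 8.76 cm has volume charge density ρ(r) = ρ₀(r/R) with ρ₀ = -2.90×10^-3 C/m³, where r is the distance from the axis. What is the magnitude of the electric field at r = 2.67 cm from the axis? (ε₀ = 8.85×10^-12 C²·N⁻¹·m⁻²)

|E| ≈ 8.89×10^5 N/C

Choose a coaxial cylinder of radius r = 2.67 cm (arbitrary length L) as the Gaussian surface (r < R).
λ_enc = ∫₀^r ρ(r')·2πr' dr' = (2πρ₀/R)·r^3/3 = -1.32e-6 C/m.
Gauss's law: E·2πrL = λ_enc L/ε₀.
E = |λ_enc|/(2πε₀r) = (1.32×10^-6)/(2π·8.85×10^-12·0.0267) = 8.89×10^5 N/C.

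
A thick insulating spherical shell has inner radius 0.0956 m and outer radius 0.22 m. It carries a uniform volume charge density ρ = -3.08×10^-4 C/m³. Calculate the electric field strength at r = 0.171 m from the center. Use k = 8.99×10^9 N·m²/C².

Take a concentric spherical Gaussian surface of radius r = 0.171 m (within the shell material, 0.0956 m < r < 0.22 m).
Enclosed charge is the volume from a to r: Q_enc = (4π/3)ρ(r³ − a³) = -5.324×10^-6 C.
Gauss's law: E·4πr² = Q_enc/ε₀.
E = k|Q_enc|/r² = (8.99×10^9)(5.324×10^-6)/(0.171)² = 1.64×10^6 N/C.

E = 1.64×10^6 N/C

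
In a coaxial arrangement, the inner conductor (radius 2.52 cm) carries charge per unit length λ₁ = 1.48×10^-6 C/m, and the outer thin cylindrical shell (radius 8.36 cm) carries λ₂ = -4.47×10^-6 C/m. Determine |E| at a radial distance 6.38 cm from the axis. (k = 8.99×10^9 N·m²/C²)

Take a coaxial cylindrical Gaussian surface of radius r = 6.38 cm and length L (between the conductors, 2.52 cm < r < 8.36 cm).
Only the inner wire is enclosed; the outer shell contributes nothing inside itself. λ_enc = λ₁ = 1.48×10^-6 C/m.
Since E is radial and uniform over the curved surface, Φ = E·2πrL = Q_enc/ε₀ = λ_enc L/ε₀.
E = 2k|λ_enc|/r = 2(8.99×10^9)(1.48×10^-6)/(0.0638) = 4.17×10^5 N/C.

4.17×10^5 N/C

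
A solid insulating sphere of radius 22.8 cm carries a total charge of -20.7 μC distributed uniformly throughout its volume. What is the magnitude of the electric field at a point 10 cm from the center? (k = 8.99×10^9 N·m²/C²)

Symmetry ⇒ E = E(r) r̂. Gaussian sphere of radius r = 10 cm (r < R).
For a uniform sphere the enclosed fraction is (r/R)³, so Q_enc = (-20.7 μC)(0.1/0.228)³ = -1.746×10^-6 C.
Applying ∮E·dA = Q_enc/ε₀ with Φ = E(4πr²):
E = k|Q_enc|/r² = (8.99×10^9)(1.746e-6)/(0.1)² = 1.57×10^6 N/C.

E = 1.57×10^6 V/m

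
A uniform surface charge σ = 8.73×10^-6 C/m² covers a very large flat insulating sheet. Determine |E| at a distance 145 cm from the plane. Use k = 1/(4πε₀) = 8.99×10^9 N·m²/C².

The symmetry is planar: E is normal to the sheet and the same magnitude on both sides. Take a pillbox straddling the sheet with end-cap area A.
Flux Φ = 2EA and Q_enc = σA, so 2EA = σA/ε₀ ⇒ E = |σ|/(2ε₀), independent of distance.
E = 2πk|σ| = 2π(8.99×10^9)(8.73×10^-6) = 4.93e5 N/C.

|E| ≈ 4.93×10^5 V/m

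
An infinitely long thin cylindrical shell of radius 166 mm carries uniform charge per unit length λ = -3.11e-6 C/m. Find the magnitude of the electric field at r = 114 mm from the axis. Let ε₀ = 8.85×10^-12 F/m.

E = 0 (no enclosed charge)

Take a coaxial cylindrical Gaussian surface of radius r = 114 mm and length L (r < 166 mm, inside the shell).
No charge is enclosed, so Gauss's law gives E·2πrL = 0 ⇒ E = 0.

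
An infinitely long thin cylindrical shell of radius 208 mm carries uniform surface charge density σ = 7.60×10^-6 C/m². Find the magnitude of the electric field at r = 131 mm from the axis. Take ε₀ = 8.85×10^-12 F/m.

E = 0 (no enclosed charge)

Take a coaxial cylindrical Gaussian surface of radius r = 131 mm and length L (r < 208 mm, inside the shell).
All the surface charge lies outside this cylinder: Q_enc = 0, hence E = 0.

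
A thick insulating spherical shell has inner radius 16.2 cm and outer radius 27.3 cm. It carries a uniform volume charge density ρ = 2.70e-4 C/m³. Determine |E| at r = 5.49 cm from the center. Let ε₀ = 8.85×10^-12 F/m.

E = 0

Take a concentric spherical Gaussian surface of radius r = 5.49 cm (r < 16.2 cm, inside the empty cavity).
No charge is enclosed, so by Gauss's law E·4πr² = 0 ⇒ E = 0.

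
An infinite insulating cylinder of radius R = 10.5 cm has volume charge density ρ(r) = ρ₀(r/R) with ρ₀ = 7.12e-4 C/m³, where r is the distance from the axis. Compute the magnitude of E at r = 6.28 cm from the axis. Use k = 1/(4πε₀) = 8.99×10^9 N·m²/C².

|E| ≈ 1.01e6 N/C

Choose a coaxial cylinder of radius r = 6.28 cm (arbitrary length L) as the Gaussian surface (r < R).
Integrating ρ over the cross-section to radius r: λ_enc = (2πρ₀/R) ∫₀^r r'^2 dr' = 2πρ₀ r^3/(3·R) = 3.517×10^-6 C/m.
Gauss's law: E·2πrL = λ_enc L/ε₀.
E = 2k|λ_enc|/r = 2(8.99×10^9)(3.517×10^-6)/(0.0628) = 1.01×10^6 N/C.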